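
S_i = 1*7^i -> [1, 7, 49, 343, 2401]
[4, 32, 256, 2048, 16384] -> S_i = 4*8^i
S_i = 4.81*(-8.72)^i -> [4.81, -41.94, 365.74, -3189.29, 27810.64]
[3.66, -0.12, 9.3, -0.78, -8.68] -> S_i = Random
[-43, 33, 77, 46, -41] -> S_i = Random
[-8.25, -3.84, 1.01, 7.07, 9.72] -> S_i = Random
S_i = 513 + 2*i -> [513, 515, 517, 519, 521]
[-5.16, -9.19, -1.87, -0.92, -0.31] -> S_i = Random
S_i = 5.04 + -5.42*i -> [5.04, -0.38, -5.8, -11.22, -16.64]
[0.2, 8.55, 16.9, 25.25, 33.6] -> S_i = 0.20 + 8.35*i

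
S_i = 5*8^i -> [5, 40, 320, 2560, 20480]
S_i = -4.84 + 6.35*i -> [-4.84, 1.51, 7.86, 14.21, 20.56]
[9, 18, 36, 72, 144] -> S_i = 9*2^i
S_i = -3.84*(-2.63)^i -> [-3.84, 10.1, -26.56, 69.86, -183.72]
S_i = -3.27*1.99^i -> [-3.27, -6.51, -12.95, -25.77, -51.28]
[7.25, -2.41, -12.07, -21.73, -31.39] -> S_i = 7.25 + -9.66*i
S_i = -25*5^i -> [-25, -125, -625, -3125, -15625]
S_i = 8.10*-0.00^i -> [8.1, -0.0, 0.0, -0.0, 0.0]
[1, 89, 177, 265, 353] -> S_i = 1 + 88*i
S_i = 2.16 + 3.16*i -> [2.16, 5.32, 8.48, 11.64, 14.8]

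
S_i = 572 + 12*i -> [572, 584, 596, 608, 620]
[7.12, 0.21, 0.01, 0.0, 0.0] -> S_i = 7.12*0.03^i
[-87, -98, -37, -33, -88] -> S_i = Random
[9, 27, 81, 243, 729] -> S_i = 9*3^i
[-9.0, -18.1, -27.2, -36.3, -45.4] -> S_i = -9.00 + -9.10*i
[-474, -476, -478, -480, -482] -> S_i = -474 + -2*i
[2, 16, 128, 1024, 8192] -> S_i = 2*8^i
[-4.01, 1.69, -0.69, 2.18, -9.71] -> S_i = Random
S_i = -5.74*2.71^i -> [-5.74, -15.56, -42.16, -114.24, -309.59]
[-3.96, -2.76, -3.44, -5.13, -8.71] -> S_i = Random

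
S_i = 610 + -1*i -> [610, 609, 608, 607, 606]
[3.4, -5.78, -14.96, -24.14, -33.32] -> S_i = 3.40 + -9.18*i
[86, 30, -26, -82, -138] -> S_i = 86 + -56*i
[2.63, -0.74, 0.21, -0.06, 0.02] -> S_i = 2.63*(-0.28)^i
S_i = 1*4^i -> [1, 4, 16, 64, 256]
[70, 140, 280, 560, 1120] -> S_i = 70*2^i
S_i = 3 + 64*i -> [3, 67, 131, 195, 259]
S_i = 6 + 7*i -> [6, 13, 20, 27, 34]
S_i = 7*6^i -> [7, 42, 252, 1512, 9072]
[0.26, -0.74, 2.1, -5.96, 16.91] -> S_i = 0.26*(-2.84)^i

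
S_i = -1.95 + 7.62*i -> [-1.95, 5.67, 13.29, 20.91, 28.53]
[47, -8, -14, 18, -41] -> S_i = Random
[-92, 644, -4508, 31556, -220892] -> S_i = -92*-7^i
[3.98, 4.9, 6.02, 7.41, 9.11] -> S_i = 3.98*1.23^i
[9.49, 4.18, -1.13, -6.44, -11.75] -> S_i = 9.49 + -5.31*i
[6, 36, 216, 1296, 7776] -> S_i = 6*6^i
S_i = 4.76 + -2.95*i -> [4.76, 1.81, -1.14, -4.09, -7.04]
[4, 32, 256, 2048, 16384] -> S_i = 4*8^i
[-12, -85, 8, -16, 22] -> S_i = Random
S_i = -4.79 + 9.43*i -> [-4.79, 4.64, 14.07, 23.5, 32.93]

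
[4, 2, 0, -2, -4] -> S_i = 4 + -2*i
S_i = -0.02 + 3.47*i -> [-0.02, 3.45, 6.92, 10.39, 13.86]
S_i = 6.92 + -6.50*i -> [6.92, 0.42, -6.08, -12.58, -19.08]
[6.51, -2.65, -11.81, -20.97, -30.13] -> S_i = 6.51 + -9.16*i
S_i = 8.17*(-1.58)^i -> [8.17, -12.91, 20.4, -32.23, 50.92]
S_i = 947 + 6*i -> [947, 953, 959, 965, 971]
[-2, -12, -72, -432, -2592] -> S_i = -2*6^i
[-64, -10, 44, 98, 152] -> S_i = -64 + 54*i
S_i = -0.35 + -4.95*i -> [-0.35, -5.3, -10.25, -15.2, -20.15]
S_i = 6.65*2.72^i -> [6.65, 18.09, 49.2, 133.82, 364.0]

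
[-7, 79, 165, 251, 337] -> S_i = -7 + 86*i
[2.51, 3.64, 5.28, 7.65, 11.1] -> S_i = 2.51*1.45^i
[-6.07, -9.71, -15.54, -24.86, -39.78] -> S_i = -6.07*1.60^i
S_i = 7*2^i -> [7, 14, 28, 56, 112]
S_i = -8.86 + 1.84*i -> [-8.86, -7.02, -5.18, -3.34, -1.5]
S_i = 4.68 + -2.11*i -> [4.68, 2.57, 0.46, -1.65, -3.76]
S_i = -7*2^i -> [-7, -14, -28, -56, -112]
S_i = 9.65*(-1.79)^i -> [9.65, -17.27, 30.92, -55.35, 99.07]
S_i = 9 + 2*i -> [9, 11, 13, 15, 17]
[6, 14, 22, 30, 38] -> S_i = 6 + 8*i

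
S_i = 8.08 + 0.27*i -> [8.08, 8.35, 8.62, 8.89, 9.16]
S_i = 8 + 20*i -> [8, 28, 48, 68, 88]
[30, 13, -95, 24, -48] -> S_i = Random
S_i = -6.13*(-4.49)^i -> [-6.13, 27.52, -123.58, 554.88, -2491.41]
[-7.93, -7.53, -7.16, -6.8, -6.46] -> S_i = -7.93*0.95^i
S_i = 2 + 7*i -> [2, 9, 16, 23, 30]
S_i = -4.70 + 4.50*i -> [-4.7, -0.2, 4.3, 8.8, 13.3]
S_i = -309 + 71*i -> [-309, -238, -167, -96, -25]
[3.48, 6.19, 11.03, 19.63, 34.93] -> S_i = 3.48*1.78^i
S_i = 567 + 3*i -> [567, 570, 573, 576, 579]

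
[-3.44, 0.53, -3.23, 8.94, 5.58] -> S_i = Random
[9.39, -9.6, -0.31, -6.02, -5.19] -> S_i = Random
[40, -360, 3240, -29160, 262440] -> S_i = 40*-9^i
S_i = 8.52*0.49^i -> [8.52, 4.17, 2.05, 1.0, 0.49]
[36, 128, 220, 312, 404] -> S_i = 36 + 92*i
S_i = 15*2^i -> [15, 30, 60, 120, 240]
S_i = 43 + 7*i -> [43, 50, 57, 64, 71]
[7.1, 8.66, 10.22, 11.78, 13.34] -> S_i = 7.10 + 1.56*i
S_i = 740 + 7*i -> [740, 747, 754, 761, 768]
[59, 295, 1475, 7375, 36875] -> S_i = 59*5^i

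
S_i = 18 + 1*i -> [18, 19, 20, 21, 22]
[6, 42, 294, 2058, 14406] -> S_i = 6*7^i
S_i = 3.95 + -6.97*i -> [3.95, -3.02, -9.99, -16.96, -23.93]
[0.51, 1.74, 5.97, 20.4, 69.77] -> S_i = 0.51*3.42^i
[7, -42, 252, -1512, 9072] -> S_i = 7*-6^i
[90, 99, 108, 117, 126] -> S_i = 90 + 9*i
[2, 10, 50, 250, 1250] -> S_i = 2*5^i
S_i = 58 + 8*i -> [58, 66, 74, 82, 90]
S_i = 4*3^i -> [4, 12, 36, 108, 324]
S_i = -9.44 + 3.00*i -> [-9.44, -6.44, -3.44, -0.44, 2.56]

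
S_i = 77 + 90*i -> [77, 167, 257, 347, 437]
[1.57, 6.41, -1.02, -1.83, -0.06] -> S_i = Random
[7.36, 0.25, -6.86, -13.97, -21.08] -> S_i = 7.36 + -7.11*i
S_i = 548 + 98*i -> [548, 646, 744, 842, 940]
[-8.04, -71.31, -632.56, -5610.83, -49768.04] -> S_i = -8.04*8.87^i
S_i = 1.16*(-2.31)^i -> [1.16, -2.68, 6.19, -14.3, 33.03]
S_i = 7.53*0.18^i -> [7.53, 1.36, 0.24, 0.04, 0.01]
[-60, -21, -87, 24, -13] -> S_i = Random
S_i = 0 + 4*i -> [0, 4, 8, 12, 16]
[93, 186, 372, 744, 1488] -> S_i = 93*2^i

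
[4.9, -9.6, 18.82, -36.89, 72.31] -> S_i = 4.90*(-1.96)^i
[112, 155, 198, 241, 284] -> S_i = 112 + 43*i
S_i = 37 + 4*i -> [37, 41, 45, 49, 53]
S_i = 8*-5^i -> [8, -40, 200, -1000, 5000]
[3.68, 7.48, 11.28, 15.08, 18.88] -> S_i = 3.68 + 3.80*i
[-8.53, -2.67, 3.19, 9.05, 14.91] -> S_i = -8.53 + 5.86*i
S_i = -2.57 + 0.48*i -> [-2.57, -2.09, -1.61, -1.13, -0.65]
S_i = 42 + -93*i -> [42, -51, -144, -237, -330]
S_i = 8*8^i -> [8, 64, 512, 4096, 32768]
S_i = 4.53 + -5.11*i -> [4.53, -0.58, -5.69, -10.8, -15.91]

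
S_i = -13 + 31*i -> [-13, 18, 49, 80, 111]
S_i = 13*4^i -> [13, 52, 208, 832, 3328]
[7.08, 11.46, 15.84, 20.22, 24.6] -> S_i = 7.08 + 4.38*i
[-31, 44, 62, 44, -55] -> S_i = Random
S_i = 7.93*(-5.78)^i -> [7.93, -45.84, 264.93, -1531.29, 8850.84]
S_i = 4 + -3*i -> [4, 1, -2, -5, -8]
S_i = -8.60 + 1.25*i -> [-8.6, -7.35, -6.1, -4.85, -3.6]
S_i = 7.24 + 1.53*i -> [7.24, 8.77, 10.3, 11.83, 13.36]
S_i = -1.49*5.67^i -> [-1.49, -8.45, -47.9, -271.6, -1539.99]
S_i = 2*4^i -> [2, 8, 32, 128, 512]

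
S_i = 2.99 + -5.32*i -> [2.99, -2.33, -7.65, -12.97, -18.29]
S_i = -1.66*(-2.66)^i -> [-1.66, 4.42, -11.75, 31.24, -83.11]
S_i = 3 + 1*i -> [3, 4, 5, 6, 7]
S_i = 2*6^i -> [2, 12, 72, 432, 2592]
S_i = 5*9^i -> [5, 45, 405, 3645, 32805]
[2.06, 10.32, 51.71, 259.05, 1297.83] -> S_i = 2.06*5.01^i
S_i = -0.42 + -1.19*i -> [-0.42, -1.61, -2.8, -3.99, -5.18]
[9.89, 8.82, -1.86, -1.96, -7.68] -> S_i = Random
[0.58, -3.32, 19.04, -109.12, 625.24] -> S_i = 0.58*(-5.73)^i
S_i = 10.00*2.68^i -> [10.0, 26.8, 71.82, 192.49, 515.87]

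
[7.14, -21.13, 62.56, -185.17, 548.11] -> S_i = 7.14*(-2.96)^i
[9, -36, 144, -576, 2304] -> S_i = 9*-4^i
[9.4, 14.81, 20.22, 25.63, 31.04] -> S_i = 9.40 + 5.41*i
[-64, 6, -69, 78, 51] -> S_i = Random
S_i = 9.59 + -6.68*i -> [9.59, 2.91, -3.77, -10.45, -17.13]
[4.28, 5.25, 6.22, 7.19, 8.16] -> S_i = 4.28 + 0.97*i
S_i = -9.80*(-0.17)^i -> [-9.8, 1.67, -0.28, 0.05, -0.01]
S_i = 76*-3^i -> [76, -228, 684, -2052, 6156]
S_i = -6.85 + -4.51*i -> [-6.85, -11.36, -15.87, -20.38, -24.89]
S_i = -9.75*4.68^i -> [-9.75, -45.63, -213.55, -999.41, -4677.22]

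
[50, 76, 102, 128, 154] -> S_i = 50 + 26*i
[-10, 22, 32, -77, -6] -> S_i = Random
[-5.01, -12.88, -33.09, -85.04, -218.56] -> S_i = -5.01*2.57^i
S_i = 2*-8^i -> [2, -16, 128, -1024, 8192]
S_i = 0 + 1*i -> [0, 1, 2, 3, 4]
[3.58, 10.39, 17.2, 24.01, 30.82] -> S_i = 3.58 + 6.81*i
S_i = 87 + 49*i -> [87, 136, 185, 234, 283]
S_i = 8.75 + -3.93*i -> [8.75, 4.82, 0.89, -3.04, -6.97]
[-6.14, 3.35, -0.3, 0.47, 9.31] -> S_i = Random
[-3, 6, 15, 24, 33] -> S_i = -3 + 9*i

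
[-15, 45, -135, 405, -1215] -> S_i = -15*-3^i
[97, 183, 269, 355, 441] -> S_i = 97 + 86*i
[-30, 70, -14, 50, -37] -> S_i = Random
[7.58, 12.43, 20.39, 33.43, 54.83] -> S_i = 7.58*1.64^i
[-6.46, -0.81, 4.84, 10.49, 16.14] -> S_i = -6.46 + 5.65*i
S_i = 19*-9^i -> [19, -171, 1539, -13851, 124659]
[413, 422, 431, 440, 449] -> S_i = 413 + 9*i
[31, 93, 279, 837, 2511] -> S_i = 31*3^i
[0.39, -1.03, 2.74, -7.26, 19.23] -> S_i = 0.39*(-2.65)^i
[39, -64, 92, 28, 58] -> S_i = Random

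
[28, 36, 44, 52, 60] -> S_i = 28 + 8*i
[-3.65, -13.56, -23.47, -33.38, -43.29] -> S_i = -3.65 + -9.91*i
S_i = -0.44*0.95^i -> [-0.44, -0.42, -0.4, -0.38, -0.36]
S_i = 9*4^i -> [9, 36, 144, 576, 2304]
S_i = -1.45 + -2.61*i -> [-1.45, -4.06, -6.67, -9.28, -11.89]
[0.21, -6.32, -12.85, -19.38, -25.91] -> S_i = 0.21 + -6.53*i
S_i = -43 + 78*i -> [-43, 35, 113, 191, 269]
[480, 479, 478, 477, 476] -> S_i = 480 + -1*i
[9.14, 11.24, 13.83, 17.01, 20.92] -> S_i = 9.14*1.23^i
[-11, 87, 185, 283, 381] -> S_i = -11 + 98*i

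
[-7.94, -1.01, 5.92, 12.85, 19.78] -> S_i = -7.94 + 6.93*i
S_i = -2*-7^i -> [-2, 14, -98, 686, -4802]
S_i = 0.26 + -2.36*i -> [0.26, -2.1, -4.46, -6.82, -9.18]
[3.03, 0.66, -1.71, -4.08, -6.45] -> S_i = 3.03 + -2.37*i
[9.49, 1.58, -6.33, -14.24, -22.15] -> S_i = 9.49 + -7.91*i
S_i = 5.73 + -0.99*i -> [5.73, 4.74, 3.75, 2.76, 1.77]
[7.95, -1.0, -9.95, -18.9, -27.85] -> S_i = 7.95 + -8.95*i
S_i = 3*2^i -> [3, 6, 12, 24, 48]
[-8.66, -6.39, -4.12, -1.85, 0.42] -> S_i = -8.66 + 2.27*i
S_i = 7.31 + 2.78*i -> [7.31, 10.09, 12.87, 15.65, 18.43]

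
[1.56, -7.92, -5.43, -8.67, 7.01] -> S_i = Random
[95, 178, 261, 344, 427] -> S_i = 95 + 83*i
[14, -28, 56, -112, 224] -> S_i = 14*-2^i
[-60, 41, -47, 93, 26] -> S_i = Random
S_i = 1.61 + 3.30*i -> [1.61, 4.91, 8.21, 11.51, 14.81]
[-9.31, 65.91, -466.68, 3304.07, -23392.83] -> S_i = -9.31*(-7.08)^i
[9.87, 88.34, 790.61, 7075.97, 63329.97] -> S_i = 9.87*8.95^i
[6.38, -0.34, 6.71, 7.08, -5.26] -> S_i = Random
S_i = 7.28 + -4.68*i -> [7.28, 2.6, -2.08, -6.76, -11.44]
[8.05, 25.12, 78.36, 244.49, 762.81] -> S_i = 8.05*3.12^i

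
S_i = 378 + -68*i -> [378, 310, 242, 174, 106]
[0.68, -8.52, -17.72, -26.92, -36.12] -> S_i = 0.68 + -9.20*i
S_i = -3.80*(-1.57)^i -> [-3.8, 5.97, -9.37, 14.71, -23.09]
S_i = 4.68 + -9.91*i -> [4.68, -5.23, -15.14, -25.05, -34.96]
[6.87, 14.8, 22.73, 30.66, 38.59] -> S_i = 6.87 + 7.93*i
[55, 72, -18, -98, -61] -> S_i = Random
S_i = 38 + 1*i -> [38, 39, 40, 41, 42]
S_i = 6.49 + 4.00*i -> [6.49, 10.49, 14.49, 18.49, 22.49]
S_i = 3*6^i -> [3, 18, 108, 648, 3888]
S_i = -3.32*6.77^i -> [-3.32, -22.48, -152.17, -1030.16, -6974.17]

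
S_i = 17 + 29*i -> [17, 46, 75, 104, 133]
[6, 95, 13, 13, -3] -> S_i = Random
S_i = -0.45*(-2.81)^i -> [-0.45, 1.26, -3.55, 9.98, -28.06]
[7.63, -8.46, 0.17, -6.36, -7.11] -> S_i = Random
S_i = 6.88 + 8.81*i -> [6.88, 15.69, 24.5, 33.31, 42.12]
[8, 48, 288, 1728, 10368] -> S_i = 8*6^i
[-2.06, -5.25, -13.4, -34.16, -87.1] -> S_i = -2.06*2.55^i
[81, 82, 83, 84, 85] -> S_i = 81 + 1*i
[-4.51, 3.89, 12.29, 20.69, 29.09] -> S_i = -4.51 + 8.40*i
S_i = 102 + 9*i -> [102, 111, 120, 129, 138]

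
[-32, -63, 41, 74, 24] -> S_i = Random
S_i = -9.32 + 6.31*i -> [-9.32, -3.01, 3.3, 9.61, 15.92]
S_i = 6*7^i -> [6, 42, 294, 2058, 14406]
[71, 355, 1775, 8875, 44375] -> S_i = 71*5^i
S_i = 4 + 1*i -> [4, 5, 6, 7, 8]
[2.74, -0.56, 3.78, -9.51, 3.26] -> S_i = Random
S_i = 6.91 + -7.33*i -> [6.91, -0.42, -7.75, -15.08, -22.41]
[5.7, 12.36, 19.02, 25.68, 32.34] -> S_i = 5.70 + 6.66*i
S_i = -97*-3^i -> [-97, 291, -873, 2619, -7857]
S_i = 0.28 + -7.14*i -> [0.28, -6.86, -14.0, -21.14, -28.28]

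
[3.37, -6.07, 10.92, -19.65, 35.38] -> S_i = 3.37*(-1.80)^i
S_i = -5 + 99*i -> [-5, 94, 193, 292, 391]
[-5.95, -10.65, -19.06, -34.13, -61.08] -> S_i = -5.95*1.79^i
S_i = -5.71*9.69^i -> [-5.71, -55.33, -536.15, -5195.26, -50342.09]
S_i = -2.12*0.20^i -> [-2.12, -0.42, -0.08, -0.02, -0.0]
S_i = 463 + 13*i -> [463, 476, 489, 502, 515]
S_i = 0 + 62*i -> [0, 62, 124, 186, 248]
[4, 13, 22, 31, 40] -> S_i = 4 + 9*i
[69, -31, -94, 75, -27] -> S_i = Random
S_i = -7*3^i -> [-7, -21, -63, -189, -567]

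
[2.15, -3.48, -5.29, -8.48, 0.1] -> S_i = Random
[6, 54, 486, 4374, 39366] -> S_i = 6*9^i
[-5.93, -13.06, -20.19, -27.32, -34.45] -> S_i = -5.93 + -7.13*i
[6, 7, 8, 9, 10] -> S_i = 6 + 1*i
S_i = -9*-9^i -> [-9, 81, -729, 6561, -59049]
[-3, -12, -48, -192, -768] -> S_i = -3*4^i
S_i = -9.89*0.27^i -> [-9.89, -2.67, -0.72, -0.19, -0.05]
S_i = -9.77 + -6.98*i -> [-9.77, -16.75, -23.73, -30.71, -37.69]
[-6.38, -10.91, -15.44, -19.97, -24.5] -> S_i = -6.38 + -4.53*i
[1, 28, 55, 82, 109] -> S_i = 1 + 27*i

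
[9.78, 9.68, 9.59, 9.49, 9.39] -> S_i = 9.78*0.99^i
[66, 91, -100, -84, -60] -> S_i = Random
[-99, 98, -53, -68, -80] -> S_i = Random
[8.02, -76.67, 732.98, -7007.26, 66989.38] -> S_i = 8.02*(-9.56)^i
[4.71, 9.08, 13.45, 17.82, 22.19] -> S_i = 4.71 + 4.37*i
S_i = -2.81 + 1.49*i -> [-2.81, -1.32, 0.17, 1.66, 3.15]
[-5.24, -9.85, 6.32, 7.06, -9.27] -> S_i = Random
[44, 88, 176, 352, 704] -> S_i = 44*2^i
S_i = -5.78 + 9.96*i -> [-5.78, 4.18, 14.14, 24.1, 34.06]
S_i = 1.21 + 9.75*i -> [1.21, 10.96, 20.71, 30.46, 40.21]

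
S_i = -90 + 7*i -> [-90, -83, -76, -69, -62]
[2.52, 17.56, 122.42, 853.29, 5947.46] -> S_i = 2.52*6.97^i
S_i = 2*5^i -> [2, 10, 50, 250, 1250]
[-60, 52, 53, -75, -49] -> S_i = Random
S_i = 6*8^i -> [6, 48, 384, 3072, 24576]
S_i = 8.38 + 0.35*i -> [8.38, 8.73, 9.08, 9.43, 9.78]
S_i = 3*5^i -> [3, 15, 75, 375, 1875]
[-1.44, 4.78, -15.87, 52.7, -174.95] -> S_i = -1.44*(-3.32)^i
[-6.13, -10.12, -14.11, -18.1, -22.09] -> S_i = -6.13 + -3.99*i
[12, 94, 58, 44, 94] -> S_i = Random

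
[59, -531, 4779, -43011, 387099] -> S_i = 59*-9^i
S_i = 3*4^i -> [3, 12, 48, 192, 768]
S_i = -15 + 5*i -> [-15, -10, -5, 0, 5]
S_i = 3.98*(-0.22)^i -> [3.98, -0.88, 0.19, -0.04, 0.01]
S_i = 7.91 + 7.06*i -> [7.91, 14.97, 22.03, 29.09, 36.15]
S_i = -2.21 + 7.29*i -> [-2.21, 5.08, 12.37, 19.66, 26.95]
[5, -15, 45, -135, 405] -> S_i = 5*-3^i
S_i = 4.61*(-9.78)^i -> [4.61, -45.09, 440.94, -4312.38, 42175.12]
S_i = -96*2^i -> [-96, -192, -384, -768, -1536]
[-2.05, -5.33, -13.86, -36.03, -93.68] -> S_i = -2.05*2.60^i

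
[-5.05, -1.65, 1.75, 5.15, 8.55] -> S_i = -5.05 + 3.40*i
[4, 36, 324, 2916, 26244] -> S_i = 4*9^i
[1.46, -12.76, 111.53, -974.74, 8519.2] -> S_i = 1.46*(-8.74)^i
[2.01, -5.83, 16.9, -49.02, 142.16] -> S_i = 2.01*(-2.90)^i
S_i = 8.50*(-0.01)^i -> [8.5, -0.08, 0.0, -0.0, 0.0]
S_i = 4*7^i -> [4, 28, 196, 1372, 9604]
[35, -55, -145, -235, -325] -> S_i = 35 + -90*i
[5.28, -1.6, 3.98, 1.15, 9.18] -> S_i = Random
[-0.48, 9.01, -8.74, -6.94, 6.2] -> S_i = Random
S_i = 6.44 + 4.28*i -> [6.44, 10.72, 15.0, 19.28, 23.56]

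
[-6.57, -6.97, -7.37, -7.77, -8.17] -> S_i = -6.57 + -0.40*i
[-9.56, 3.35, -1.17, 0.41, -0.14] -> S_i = -9.56*(-0.35)^i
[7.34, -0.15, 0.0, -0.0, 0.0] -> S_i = 7.34*(-0.02)^i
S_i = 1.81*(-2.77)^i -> [1.81, -5.01, 13.89, -38.47, 106.56]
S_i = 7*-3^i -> [7, -21, 63, -189, 567]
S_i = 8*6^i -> [8, 48, 288, 1728, 10368]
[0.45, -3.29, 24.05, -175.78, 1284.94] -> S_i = 0.45*(-7.31)^i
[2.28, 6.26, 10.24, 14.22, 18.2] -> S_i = 2.28 + 3.98*i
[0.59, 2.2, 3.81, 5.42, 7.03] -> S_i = 0.59 + 1.61*i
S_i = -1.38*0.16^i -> [-1.38, -0.22, -0.04, -0.01, -0.0]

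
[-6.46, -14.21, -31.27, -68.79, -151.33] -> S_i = -6.46*2.20^i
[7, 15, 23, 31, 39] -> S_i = 7 + 8*i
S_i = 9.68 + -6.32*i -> [9.68, 3.36, -2.96, -9.28, -15.6]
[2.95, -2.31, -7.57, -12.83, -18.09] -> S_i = 2.95 + -5.26*i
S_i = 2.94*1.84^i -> [2.94, 5.41, 9.95, 18.31, 33.7]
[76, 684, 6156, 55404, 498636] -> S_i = 76*9^i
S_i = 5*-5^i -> [5, -25, 125, -625, 3125]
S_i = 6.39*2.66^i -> [6.39, 17.0, 45.21, 120.27, 319.91]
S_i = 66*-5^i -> [66, -330, 1650, -8250, 41250]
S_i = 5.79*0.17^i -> [5.79, 0.98, 0.17, 0.03, 0.0]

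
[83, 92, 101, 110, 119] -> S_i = 83 + 9*i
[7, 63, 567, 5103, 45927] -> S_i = 7*9^i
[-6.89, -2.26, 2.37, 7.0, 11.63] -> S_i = -6.89 + 4.63*i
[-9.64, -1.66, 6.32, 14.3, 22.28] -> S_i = -9.64 + 7.98*i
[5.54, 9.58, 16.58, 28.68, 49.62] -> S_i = 5.54*1.73^i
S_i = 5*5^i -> [5, 25, 125, 625, 3125]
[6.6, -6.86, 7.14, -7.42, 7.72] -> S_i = 6.60*(-1.04)^i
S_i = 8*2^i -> [8, 16, 32, 64, 128]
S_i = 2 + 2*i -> [2, 4, 6, 8, 10]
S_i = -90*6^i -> [-90, -540, -3240, -19440, -116640]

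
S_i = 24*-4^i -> [24, -96, 384, -1536, 6144]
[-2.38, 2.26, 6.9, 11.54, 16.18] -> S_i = -2.38 + 4.64*i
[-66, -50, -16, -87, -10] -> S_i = Random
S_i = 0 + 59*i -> [0, 59, 118, 177, 236]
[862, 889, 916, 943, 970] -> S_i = 862 + 27*i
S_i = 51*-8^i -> [51, -408, 3264, -26112, 208896]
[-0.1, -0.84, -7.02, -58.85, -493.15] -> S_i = -0.10*8.38^i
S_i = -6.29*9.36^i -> [-6.29, -58.87, -551.06, -5157.96, -48278.53]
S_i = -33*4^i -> [-33, -132, -528, -2112, -8448]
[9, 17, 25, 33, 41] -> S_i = 9 + 8*i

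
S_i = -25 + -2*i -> [-25, -27, -29, -31, -33]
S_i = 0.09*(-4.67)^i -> [0.09, -0.42, 1.96, -9.17, 42.81]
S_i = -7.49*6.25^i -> [-7.49, -46.81, -292.58, -1828.61, -11428.83]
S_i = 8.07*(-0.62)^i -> [8.07, -5.0, 3.1, -1.92, 1.19]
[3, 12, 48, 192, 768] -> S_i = 3*4^i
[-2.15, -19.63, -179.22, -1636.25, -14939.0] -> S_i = -2.15*9.13^i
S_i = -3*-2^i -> [-3, 6, -12, 24, -48]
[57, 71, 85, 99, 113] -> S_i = 57 + 14*i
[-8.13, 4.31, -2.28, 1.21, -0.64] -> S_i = -8.13*(-0.53)^i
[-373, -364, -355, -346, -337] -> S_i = -373 + 9*i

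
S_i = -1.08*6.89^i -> [-1.08, -7.44, -51.27, -353.25, -2433.89]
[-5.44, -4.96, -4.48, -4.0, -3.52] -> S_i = -5.44 + 0.48*i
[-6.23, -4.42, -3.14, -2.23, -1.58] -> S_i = -6.23*0.71^i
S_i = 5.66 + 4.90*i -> [5.66, 10.56, 15.46, 20.36, 25.26]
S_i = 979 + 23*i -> [979, 1002, 1025, 1048, 1071]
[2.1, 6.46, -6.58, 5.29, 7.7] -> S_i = Random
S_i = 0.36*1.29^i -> [0.36, 0.46, 0.6, 0.77, 1.0]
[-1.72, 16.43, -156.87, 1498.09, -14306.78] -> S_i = -1.72*(-9.55)^i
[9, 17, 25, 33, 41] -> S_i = 9 + 8*i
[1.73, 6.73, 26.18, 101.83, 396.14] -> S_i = 1.73*3.89^i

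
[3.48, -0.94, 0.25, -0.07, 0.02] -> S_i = 3.48*(-0.27)^i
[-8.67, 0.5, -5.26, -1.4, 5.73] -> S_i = Random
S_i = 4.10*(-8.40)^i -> [4.1, -34.44, 289.3, -2430.09, 20412.73]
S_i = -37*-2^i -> [-37, 74, -148, 296, -592]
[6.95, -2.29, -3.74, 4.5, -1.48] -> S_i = Random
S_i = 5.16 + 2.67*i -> [5.16, 7.83, 10.5, 13.17, 15.84]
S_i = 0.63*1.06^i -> [0.63, 0.67, 0.71, 0.75, 0.8]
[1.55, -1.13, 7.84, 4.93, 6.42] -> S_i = Random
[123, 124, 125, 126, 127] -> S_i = 123 + 1*i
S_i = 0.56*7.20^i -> [0.56, 4.03, 29.03, 209.02, 1504.94]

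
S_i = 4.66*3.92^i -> [4.66, 18.27, 71.61, 280.7, 1100.35]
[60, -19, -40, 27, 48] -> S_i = Random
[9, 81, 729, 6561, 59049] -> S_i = 9*9^i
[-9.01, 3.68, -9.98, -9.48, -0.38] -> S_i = Random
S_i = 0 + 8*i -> [0, 8, 16, 24, 32]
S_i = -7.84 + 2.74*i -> [-7.84, -5.1, -2.36, 0.38, 3.12]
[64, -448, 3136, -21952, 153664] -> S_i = 64*-7^i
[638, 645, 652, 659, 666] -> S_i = 638 + 7*i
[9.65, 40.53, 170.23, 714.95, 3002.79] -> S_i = 9.65*4.20^i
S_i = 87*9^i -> [87, 783, 7047, 63423, 570807]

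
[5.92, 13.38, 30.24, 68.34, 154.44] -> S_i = 5.92*2.26^i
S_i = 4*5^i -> [4, 20, 100, 500, 2500]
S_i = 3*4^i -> [3, 12, 48, 192, 768]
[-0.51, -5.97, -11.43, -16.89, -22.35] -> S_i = -0.51 + -5.46*i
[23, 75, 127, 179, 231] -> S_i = 23 + 52*i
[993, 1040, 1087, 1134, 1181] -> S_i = 993 + 47*i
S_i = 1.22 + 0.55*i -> [1.22, 1.77, 2.32, 2.87, 3.42]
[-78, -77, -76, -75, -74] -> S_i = -78 + 1*i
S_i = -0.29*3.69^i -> [-0.29, -1.07, -3.95, -14.57, -53.77]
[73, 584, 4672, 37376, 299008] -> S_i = 73*8^i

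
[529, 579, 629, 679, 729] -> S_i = 529 + 50*i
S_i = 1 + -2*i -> [1, -1, -3, -5, -7]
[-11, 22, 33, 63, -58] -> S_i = Random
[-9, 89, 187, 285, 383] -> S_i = -9 + 98*i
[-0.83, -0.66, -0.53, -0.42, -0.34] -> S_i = -0.83*0.80^i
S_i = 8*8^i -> [8, 64, 512, 4096, 32768]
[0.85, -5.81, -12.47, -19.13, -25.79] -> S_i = 0.85 + -6.66*i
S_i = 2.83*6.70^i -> [2.83, 18.96, 127.04, 851.16, 5702.77]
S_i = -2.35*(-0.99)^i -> [-2.35, 2.33, -2.3, 2.28, -2.26]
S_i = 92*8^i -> [92, 736, 5888, 47104, 376832]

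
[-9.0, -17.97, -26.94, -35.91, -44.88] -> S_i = -9.00 + -8.97*i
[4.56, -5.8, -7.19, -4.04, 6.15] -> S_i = Random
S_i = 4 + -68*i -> [4, -64, -132, -200, -268]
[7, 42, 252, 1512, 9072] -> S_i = 7*6^i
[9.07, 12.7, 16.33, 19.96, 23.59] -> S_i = 9.07 + 3.63*i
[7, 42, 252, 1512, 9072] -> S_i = 7*6^i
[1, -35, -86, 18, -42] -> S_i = Random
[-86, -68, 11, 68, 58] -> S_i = Random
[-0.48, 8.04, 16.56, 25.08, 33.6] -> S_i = -0.48 + 8.52*i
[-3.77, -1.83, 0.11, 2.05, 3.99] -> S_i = -3.77 + 1.94*i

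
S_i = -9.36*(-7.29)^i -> [-9.36, 68.23, -497.43, 3626.26, -26435.4]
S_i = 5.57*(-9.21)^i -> [5.57, -51.3, 472.47, -4351.45, 40076.86]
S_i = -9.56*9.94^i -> [-9.56, -95.03, -944.56, -9388.95, -93326.17]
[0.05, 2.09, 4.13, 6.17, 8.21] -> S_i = 0.05 + 2.04*i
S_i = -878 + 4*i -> [-878, -874, -870, -866, -862]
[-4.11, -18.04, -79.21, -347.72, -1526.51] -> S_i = -4.11*4.39^i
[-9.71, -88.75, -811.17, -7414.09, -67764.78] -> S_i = -9.71*9.14^i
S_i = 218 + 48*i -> [218, 266, 314, 362, 410]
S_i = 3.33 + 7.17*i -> [3.33, 10.5, 17.67, 24.84, 32.01]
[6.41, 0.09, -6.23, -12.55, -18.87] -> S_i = 6.41 + -6.32*i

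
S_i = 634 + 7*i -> [634, 641, 648, 655, 662]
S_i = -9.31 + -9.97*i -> [-9.31, -19.28, -29.25, -39.22, -49.19]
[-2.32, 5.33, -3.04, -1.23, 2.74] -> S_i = Random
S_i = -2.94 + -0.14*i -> [-2.94, -3.08, -3.22, -3.36, -3.5]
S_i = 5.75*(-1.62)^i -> [5.75, -9.32, 15.09, -24.45, 39.6]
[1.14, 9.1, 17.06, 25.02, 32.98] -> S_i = 1.14 + 7.96*i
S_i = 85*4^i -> [85, 340, 1360, 5440, 21760]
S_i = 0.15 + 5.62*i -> [0.15, 5.77, 11.39, 17.01, 22.63]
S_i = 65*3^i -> [65, 195, 585, 1755, 5265]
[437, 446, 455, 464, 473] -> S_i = 437 + 9*i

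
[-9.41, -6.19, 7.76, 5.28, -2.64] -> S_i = Random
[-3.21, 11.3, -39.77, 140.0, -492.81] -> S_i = -3.21*(-3.52)^i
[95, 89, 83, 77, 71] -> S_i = 95 + -6*i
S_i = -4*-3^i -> [-4, 12, -36, 108, -324]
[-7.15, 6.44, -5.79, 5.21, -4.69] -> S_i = -7.15*(-0.90)^i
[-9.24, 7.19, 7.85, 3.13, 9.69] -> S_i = Random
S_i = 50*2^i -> [50, 100, 200, 400, 800]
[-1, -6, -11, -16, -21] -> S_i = -1 + -5*i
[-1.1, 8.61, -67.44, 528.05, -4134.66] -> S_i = -1.10*(-7.83)^i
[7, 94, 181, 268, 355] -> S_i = 7 + 87*i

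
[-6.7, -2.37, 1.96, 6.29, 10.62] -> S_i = -6.70 + 4.33*i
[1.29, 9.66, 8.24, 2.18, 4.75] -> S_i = Random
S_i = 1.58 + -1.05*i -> [1.58, 0.53, -0.52, -1.57, -2.62]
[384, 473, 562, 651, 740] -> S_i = 384 + 89*i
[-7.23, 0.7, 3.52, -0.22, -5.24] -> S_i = Random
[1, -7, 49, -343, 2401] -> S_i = 1*-7^i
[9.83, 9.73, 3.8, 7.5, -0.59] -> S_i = Random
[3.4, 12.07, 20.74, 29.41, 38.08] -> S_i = 3.40 + 8.67*i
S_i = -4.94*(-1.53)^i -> [-4.94, 7.56, -11.56, 17.69, -27.07]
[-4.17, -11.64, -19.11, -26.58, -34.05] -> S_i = -4.17 + -7.47*i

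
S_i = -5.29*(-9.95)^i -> [-5.29, 52.64, -523.72, 5211.05, -51849.91]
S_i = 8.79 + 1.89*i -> [8.79, 10.68, 12.57, 14.46, 16.35]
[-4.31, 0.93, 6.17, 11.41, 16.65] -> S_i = -4.31 + 5.24*i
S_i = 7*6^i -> [7, 42, 252, 1512, 9072]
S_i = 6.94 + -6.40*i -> [6.94, 0.54, -5.86, -12.26, -18.66]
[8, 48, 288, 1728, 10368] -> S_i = 8*6^i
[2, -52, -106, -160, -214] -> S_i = 2 + -54*i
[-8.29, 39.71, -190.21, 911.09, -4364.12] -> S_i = -8.29*(-4.79)^i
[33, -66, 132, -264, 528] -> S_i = 33*-2^i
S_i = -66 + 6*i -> [-66, -60, -54, -48, -42]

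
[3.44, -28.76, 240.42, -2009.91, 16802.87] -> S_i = 3.44*(-8.36)^i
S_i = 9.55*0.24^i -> [9.55, 2.29, 0.55, 0.13, 0.03]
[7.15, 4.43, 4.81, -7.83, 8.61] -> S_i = Random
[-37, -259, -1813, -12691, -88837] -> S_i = -37*7^i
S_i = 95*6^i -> [95, 570, 3420, 20520, 123120]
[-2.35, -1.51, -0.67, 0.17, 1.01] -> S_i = -2.35 + 0.84*i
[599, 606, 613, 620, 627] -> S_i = 599 + 7*i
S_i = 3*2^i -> [3, 6, 12, 24, 48]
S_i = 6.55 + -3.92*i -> [6.55, 2.63, -1.29, -5.21, -9.13]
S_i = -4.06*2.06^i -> [-4.06, -8.36, -17.23, -35.49, -73.11]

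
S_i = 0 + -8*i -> [0, -8, -16, -24, -32]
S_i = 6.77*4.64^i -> [6.77, 31.41, 145.76, 676.31, 3138.06]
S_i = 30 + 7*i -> [30, 37, 44, 51, 58]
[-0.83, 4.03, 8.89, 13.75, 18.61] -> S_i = -0.83 + 4.86*i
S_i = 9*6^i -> [9, 54, 324, 1944, 11664]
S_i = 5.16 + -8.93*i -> [5.16, -3.77, -12.7, -21.63, -30.56]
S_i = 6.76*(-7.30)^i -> [6.76, -49.35, 360.24, -2629.75, 19197.21]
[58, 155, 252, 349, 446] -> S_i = 58 + 97*i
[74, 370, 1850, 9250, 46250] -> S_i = 74*5^i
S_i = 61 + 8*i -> [61, 69, 77, 85, 93]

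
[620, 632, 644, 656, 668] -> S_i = 620 + 12*i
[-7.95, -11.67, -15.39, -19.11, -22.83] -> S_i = -7.95 + -3.72*i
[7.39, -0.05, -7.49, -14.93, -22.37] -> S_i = 7.39 + -7.44*i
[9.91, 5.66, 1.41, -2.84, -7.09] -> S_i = 9.91 + -4.25*i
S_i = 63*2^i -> [63, 126, 252, 504, 1008]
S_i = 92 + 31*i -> [92, 123, 154, 185, 216]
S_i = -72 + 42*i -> [-72, -30, 12, 54, 96]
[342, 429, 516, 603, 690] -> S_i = 342 + 87*i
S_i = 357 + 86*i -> [357, 443, 529, 615, 701]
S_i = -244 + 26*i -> [-244, -218, -192, -166, -140]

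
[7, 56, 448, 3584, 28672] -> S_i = 7*8^i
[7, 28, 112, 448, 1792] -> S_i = 7*4^i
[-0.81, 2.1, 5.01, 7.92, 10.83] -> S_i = -0.81 + 2.91*i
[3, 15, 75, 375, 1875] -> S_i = 3*5^i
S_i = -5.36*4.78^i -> [-5.36, -25.62, -122.47, -585.39, -2798.18]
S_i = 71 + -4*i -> [71, 67, 63, 59, 55]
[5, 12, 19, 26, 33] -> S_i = 5 + 7*i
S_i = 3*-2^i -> [3, -6, 12, -24, 48]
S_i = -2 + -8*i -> [-2, -10, -18, -26, -34]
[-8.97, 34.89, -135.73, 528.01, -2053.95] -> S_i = -8.97*(-3.89)^i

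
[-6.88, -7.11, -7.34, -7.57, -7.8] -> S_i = -6.88 + -0.23*i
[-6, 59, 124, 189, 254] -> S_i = -6 + 65*i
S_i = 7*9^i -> [7, 63, 567, 5103, 45927]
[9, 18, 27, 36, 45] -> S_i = 9 + 9*i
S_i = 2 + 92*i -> [2, 94, 186, 278, 370]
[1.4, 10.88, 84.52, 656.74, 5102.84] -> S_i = 1.40*7.77^i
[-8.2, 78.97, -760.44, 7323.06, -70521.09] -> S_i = -8.20*(-9.63)^i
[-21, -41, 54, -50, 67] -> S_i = Random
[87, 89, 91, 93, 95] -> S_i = 87 + 2*i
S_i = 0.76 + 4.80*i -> [0.76, 5.56, 10.36, 15.16, 19.96]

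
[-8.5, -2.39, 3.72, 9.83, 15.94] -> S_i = -8.50 + 6.11*i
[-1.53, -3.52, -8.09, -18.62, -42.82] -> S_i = -1.53*2.30^i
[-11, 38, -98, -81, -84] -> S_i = Random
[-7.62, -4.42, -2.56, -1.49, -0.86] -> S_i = -7.62*0.58^i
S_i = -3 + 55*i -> [-3, 52, 107, 162, 217]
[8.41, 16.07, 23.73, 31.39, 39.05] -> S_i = 8.41 + 7.66*i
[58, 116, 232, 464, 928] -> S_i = 58*2^i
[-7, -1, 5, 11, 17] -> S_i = -7 + 6*i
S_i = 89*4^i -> [89, 356, 1424, 5696, 22784]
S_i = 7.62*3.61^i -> [7.62, 27.51, 99.3, 358.49, 1294.15]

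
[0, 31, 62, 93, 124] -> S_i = 0 + 31*i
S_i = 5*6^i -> [5, 30, 180, 1080, 6480]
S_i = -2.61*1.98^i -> [-2.61, -5.17, -10.23, -20.26, -40.11]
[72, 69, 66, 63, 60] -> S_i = 72 + -3*i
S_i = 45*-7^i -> [45, -315, 2205, -15435, 108045]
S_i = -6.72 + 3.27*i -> [-6.72, -3.45, -0.18, 3.09, 6.36]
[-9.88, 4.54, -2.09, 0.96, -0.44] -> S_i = -9.88*(-0.46)^i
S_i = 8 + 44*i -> [8, 52, 96, 140, 184]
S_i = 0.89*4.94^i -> [0.89, 4.4, 21.72, 107.29, 530.03]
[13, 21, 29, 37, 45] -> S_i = 13 + 8*i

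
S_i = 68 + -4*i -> [68, 64, 60, 56, 52]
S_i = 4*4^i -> [4, 16, 64, 256, 1024]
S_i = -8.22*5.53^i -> [-8.22, -45.46, -251.37, -1390.1, -7687.27]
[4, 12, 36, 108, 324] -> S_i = 4*3^i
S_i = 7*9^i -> [7, 63, 567, 5103, 45927]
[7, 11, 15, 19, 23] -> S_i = 7 + 4*i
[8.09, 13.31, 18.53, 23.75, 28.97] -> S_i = 8.09 + 5.22*i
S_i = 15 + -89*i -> [15, -74, -163, -252, -341]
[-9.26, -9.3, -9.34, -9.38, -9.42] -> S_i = -9.26 + -0.04*i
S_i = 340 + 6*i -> [340, 346, 352, 358, 364]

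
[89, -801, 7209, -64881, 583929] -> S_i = 89*-9^i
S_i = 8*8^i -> [8, 64, 512, 4096, 32768]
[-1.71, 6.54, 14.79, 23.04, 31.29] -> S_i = -1.71 + 8.25*i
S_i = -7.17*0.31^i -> [-7.17, -2.22, -0.69, -0.21, -0.07]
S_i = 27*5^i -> [27, 135, 675, 3375, 16875]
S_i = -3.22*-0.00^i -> [-3.22, 0.0, -0.0, 0.0, -0.0]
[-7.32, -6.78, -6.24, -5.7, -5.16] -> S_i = -7.32 + 0.54*i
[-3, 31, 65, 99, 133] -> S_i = -3 + 34*i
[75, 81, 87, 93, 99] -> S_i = 75 + 6*i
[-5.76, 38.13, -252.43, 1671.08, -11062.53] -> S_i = -5.76*(-6.62)^i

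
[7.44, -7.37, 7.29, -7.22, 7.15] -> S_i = 7.44*(-0.99)^i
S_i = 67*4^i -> [67, 268, 1072, 4288, 17152]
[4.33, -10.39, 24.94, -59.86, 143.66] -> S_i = 4.33*(-2.40)^i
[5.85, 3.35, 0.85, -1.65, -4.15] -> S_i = 5.85 + -2.50*i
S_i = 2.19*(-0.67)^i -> [2.19, -1.47, 0.98, -0.66, 0.44]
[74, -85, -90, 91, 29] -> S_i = Random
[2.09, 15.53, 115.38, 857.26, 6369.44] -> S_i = 2.09*7.43^i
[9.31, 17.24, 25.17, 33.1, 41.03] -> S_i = 9.31 + 7.93*i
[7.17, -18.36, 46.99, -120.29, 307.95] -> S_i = 7.17*(-2.56)^i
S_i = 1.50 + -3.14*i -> [1.5, -1.64, -4.78, -7.92, -11.06]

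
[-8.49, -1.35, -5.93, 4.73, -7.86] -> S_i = Random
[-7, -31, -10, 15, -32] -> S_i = Random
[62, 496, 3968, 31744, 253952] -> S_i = 62*8^i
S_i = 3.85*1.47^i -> [3.85, 5.66, 8.32, 12.23, 17.98]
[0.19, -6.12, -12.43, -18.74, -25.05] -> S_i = 0.19 + -6.31*i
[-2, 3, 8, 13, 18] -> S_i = -2 + 5*i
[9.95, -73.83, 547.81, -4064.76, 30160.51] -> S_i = 9.95*(-7.42)^i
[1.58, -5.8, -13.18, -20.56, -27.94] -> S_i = 1.58 + -7.38*i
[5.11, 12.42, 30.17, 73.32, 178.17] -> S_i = 5.11*2.43^i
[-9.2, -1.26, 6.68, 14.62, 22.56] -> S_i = -9.20 + 7.94*i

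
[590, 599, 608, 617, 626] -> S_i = 590 + 9*i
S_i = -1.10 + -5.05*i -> [-1.1, -6.15, -11.2, -16.25, -21.3]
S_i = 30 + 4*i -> [30, 34, 38, 42, 46]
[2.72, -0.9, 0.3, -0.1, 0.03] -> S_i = 2.72*(-0.33)^i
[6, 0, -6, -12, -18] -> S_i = 6 + -6*i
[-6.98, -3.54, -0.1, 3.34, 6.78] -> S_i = -6.98 + 3.44*i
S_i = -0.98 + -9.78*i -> [-0.98, -10.76, -20.54, -30.32, -40.1]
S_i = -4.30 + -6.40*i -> [-4.3, -10.7, -17.1, -23.5, -29.9]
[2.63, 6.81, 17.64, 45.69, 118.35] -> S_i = 2.63*2.59^i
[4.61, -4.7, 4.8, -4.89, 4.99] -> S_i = 4.61*(-1.02)^i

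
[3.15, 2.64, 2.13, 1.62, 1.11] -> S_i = 3.15 + -0.51*i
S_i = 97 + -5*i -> [97, 92, 87, 82, 77]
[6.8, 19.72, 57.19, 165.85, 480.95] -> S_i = 6.80*2.90^i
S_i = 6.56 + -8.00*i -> [6.56, -1.44, -9.44, -17.44, -25.44]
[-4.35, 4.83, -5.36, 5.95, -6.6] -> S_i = -4.35*(-1.11)^i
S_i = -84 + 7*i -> [-84, -77, -70, -63, -56]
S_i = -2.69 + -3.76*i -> [-2.69, -6.45, -10.21, -13.97, -17.73]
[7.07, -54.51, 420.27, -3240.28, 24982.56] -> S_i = 7.07*(-7.71)^i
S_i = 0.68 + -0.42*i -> [0.68, 0.26, -0.16, -0.58, -1.0]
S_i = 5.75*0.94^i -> [5.75, 5.4, 5.08, 4.78, 4.49]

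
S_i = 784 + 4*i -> [784, 788, 792, 796, 800]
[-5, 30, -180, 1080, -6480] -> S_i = -5*-6^i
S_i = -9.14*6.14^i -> [-9.14, -56.12, -344.57, -2115.69, -12990.31]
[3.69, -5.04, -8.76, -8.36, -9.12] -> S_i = Random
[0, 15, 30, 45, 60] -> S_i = 0 + 15*i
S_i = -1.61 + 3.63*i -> [-1.61, 2.02, 5.65, 9.28, 12.91]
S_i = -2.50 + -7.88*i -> [-2.5, -10.38, -18.26, -26.14, -34.02]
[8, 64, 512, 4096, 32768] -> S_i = 8*8^i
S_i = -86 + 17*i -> [-86, -69, -52, -35, -18]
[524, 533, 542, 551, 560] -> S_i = 524 + 9*i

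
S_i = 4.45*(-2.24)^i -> [4.45, -9.97, 22.33, -50.02, 112.03]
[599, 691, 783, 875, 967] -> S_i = 599 + 92*i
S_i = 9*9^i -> [9, 81, 729, 6561, 59049]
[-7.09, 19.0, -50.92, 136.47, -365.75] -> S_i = -7.09*(-2.68)^i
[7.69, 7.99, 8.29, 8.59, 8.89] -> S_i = 7.69 + 0.30*i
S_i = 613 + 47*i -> [613, 660, 707, 754, 801]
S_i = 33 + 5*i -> [33, 38, 43, 48, 53]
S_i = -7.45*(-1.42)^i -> [-7.45, 10.58, -15.02, 21.33, -30.29]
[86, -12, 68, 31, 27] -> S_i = Random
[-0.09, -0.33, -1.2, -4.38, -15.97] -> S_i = -0.09*3.65^i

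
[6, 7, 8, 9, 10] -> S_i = 6 + 1*i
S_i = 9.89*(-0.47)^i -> [9.89, -4.65, 2.18, -1.03, 0.48]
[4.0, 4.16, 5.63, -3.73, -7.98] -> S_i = Random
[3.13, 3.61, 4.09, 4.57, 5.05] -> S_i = 3.13 + 0.48*i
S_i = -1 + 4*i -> [-1, 3, 7, 11, 15]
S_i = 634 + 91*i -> [634, 725, 816, 907, 998]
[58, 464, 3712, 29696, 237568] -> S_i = 58*8^i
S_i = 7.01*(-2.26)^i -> [7.01, -15.84, 35.8, -80.92, 182.87]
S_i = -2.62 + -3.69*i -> [-2.62, -6.31, -10.0, -13.69, -17.38]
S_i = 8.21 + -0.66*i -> [8.21, 7.55, 6.89, 6.23, 5.57]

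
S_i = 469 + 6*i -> [469, 475, 481, 487, 493]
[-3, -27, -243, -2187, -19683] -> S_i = -3*9^i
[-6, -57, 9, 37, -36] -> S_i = Random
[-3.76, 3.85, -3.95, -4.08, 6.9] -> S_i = Random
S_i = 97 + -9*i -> [97, 88, 79, 70, 61]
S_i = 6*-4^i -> [6, -24, 96, -384, 1536]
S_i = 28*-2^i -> [28, -56, 112, -224, 448]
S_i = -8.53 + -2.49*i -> [-8.53, -11.02, -13.51, -16.0, -18.49]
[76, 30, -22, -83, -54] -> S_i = Random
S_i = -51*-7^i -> [-51, 357, -2499, 17493, -122451]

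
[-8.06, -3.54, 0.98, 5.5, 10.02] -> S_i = -8.06 + 4.52*i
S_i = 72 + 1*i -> [72, 73, 74, 75, 76]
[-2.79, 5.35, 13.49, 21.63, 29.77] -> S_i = -2.79 + 8.14*i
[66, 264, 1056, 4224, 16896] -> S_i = 66*4^i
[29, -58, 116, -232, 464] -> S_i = 29*-2^i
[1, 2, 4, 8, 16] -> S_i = 1*2^i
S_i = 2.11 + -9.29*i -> [2.11, -7.18, -16.47, -25.76, -35.05]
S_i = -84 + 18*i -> [-84, -66, -48, -30, -12]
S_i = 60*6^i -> [60, 360, 2160, 12960, 77760]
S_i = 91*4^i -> [91, 364, 1456, 5824, 23296]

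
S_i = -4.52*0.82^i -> [-4.52, -3.71, -3.04, -2.49, -2.04]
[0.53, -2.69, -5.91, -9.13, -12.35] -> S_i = 0.53 + -3.22*i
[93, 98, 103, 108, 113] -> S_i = 93 + 5*i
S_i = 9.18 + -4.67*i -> [9.18, 4.51, -0.16, -4.83, -9.5]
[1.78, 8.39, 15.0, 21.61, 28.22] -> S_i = 1.78 + 6.61*i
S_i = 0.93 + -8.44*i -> [0.93, -7.51, -15.95, -24.39, -32.83]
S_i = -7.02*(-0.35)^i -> [-7.02, 2.46, -0.86, 0.3, -0.11]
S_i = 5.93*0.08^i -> [5.93, 0.47, 0.04, 0.0, 0.0]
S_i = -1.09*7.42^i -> [-1.09, -8.09, -60.01, -445.29, -3304.02]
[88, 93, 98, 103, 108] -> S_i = 88 + 5*i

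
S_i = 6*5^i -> [6, 30, 150, 750, 3750]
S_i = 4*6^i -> [4, 24, 144, 864, 5184]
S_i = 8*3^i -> [8, 24, 72, 216, 648]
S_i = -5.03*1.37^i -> [-5.03, -6.89, -9.44, -12.93, -17.72]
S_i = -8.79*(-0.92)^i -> [-8.79, 8.09, -7.44, 6.84, -6.3]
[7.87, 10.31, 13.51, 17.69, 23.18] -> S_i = 7.87*1.31^i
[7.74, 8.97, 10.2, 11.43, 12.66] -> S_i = 7.74 + 1.23*i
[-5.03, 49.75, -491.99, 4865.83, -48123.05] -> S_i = -5.03*(-9.89)^i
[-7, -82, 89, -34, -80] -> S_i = Random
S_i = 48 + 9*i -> [48, 57, 66, 75, 84]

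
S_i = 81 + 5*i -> [81, 86, 91, 96, 101]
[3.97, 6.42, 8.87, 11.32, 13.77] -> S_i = 3.97 + 2.45*i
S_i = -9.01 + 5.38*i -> [-9.01, -3.63, 1.75, 7.13, 12.51]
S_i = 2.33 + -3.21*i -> [2.33, -0.88, -4.09, -7.3, -10.51]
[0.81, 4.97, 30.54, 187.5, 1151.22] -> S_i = 0.81*6.14^i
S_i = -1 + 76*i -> [-1, 75, 151, 227, 303]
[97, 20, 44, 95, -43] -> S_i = Random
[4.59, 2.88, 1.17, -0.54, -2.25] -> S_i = 4.59 + -1.71*i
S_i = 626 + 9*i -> [626, 635, 644, 653, 662]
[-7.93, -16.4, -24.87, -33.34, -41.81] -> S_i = -7.93 + -8.47*i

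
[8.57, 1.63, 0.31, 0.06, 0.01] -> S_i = 8.57*0.19^i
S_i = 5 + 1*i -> [5, 6, 7, 8, 9]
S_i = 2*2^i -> [2, 4, 8, 16, 32]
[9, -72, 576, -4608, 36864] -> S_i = 9*-8^i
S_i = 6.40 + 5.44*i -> [6.4, 11.84, 17.28, 22.72, 28.16]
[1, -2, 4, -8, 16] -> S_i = 1*-2^i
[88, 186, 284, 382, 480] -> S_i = 88 + 98*i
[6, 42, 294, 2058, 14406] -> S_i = 6*7^i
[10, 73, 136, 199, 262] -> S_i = 10 + 63*i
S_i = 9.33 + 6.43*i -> [9.33, 15.76, 22.19, 28.62, 35.05]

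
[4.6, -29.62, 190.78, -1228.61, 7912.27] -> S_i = 4.60*(-6.44)^i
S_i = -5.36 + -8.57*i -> [-5.36, -13.93, -22.5, -31.07, -39.64]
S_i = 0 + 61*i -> [0, 61, 122, 183, 244]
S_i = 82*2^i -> [82, 164, 328, 656, 1312]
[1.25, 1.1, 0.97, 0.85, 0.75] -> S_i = 1.25*0.88^i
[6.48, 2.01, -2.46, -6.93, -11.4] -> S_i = 6.48 + -4.47*i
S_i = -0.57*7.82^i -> [-0.57, -4.46, -34.86, -272.58, -2131.58]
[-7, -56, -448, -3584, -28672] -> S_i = -7*8^i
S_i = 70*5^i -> [70, 350, 1750, 8750, 43750]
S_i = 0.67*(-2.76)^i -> [0.67, -1.85, 5.1, -14.09, 38.88]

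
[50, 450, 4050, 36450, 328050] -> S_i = 50*9^i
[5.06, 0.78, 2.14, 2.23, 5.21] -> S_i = Random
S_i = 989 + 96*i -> [989, 1085, 1181, 1277, 1373]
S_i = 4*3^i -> [4, 12, 36, 108, 324]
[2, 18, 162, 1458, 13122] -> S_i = 2*9^i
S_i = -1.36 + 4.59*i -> [-1.36, 3.23, 7.82, 12.41, 17.0]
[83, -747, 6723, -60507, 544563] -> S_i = 83*-9^i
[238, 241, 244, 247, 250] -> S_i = 238 + 3*i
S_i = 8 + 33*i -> [8, 41, 74, 107, 140]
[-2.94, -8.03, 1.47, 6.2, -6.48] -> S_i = Random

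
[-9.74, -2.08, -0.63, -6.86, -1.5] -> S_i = Random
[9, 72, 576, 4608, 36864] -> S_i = 9*8^i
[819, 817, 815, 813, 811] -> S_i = 819 + -2*i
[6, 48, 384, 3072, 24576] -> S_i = 6*8^i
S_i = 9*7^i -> [9, 63, 441, 3087, 21609]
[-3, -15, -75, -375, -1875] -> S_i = -3*5^i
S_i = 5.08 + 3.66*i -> [5.08, 8.74, 12.4, 16.06, 19.72]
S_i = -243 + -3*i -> [-243, -246, -249, -252, -255]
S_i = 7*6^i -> [7, 42, 252, 1512, 9072]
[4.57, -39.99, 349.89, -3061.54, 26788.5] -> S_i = 4.57*(-8.75)^i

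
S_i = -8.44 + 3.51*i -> [-8.44, -4.93, -1.42, 2.09, 5.6]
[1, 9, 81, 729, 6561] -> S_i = 1*9^i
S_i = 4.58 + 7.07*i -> [4.58, 11.65, 18.72, 25.79, 32.86]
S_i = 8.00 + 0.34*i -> [8.0, 8.34, 8.68, 9.02, 9.36]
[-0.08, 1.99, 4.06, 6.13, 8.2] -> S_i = -0.08 + 2.07*i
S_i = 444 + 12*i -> [444, 456, 468, 480, 492]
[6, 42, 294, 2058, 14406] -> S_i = 6*7^i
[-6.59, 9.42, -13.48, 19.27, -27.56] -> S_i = -6.59*(-1.43)^i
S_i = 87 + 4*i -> [87, 91, 95, 99, 103]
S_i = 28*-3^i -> [28, -84, 252, -756, 2268]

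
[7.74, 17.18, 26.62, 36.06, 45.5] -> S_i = 7.74 + 9.44*i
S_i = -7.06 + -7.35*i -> [-7.06, -14.41, -21.76, -29.11, -36.46]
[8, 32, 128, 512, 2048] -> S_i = 8*4^i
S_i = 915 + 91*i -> [915, 1006, 1097, 1188, 1279]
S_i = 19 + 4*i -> [19, 23, 27, 31, 35]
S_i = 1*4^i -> [1, 4, 16, 64, 256]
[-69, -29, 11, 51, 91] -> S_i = -69 + 40*i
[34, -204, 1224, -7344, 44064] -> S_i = 34*-6^i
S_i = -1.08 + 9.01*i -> [-1.08, 7.93, 16.94, 25.95, 34.96]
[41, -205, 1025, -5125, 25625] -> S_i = 41*-5^i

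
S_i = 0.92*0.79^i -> [0.92, 0.73, 0.57, 0.45, 0.36]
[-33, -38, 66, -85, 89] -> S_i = Random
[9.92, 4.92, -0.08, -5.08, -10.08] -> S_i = 9.92 + -5.00*i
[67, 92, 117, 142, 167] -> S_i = 67 + 25*i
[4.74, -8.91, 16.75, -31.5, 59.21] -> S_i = 4.74*(-1.88)^i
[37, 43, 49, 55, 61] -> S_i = 37 + 6*i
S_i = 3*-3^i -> [3, -9, 27, -81, 243]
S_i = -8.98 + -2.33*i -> [-8.98, -11.31, -13.64, -15.97, -18.3]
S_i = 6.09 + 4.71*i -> [6.09, 10.8, 15.51, 20.22, 24.93]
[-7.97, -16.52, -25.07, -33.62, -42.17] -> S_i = -7.97 + -8.55*i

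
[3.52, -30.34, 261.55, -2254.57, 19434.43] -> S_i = 3.52*(-8.62)^i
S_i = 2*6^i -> [2, 12, 72, 432, 2592]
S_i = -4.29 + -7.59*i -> [-4.29, -11.88, -19.47, -27.06, -34.65]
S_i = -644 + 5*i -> [-644, -639, -634, -629, -624]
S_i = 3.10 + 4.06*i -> [3.1, 7.16, 11.22, 15.28, 19.34]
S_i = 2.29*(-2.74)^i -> [2.29, -6.27, 17.19, -47.11, 129.07]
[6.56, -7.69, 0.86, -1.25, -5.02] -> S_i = Random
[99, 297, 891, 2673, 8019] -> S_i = 99*3^i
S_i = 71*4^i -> [71, 284, 1136, 4544, 18176]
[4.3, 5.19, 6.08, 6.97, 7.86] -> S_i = 4.30 + 0.89*i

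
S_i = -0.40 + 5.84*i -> [-0.4, 5.44, 11.28, 17.12, 22.96]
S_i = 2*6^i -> [2, 12, 72, 432, 2592]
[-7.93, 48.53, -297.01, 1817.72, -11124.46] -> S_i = -7.93*(-6.12)^i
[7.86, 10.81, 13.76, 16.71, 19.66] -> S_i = 7.86 + 2.95*i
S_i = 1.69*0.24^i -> [1.69, 0.41, 0.1, 0.02, 0.01]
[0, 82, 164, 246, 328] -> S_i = 0 + 82*i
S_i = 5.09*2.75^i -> [5.09, 14.0, 38.49, 105.86, 291.1]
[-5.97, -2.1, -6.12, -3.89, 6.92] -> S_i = Random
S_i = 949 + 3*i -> [949, 952, 955, 958, 961]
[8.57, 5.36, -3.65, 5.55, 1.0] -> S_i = Random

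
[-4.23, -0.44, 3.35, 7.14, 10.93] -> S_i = -4.23 + 3.79*i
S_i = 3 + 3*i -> [3, 6, 9, 12, 15]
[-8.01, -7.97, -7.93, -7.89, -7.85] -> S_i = -8.01 + 0.04*i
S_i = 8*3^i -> [8, 24, 72, 216, 648]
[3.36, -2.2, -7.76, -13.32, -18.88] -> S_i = 3.36 + -5.56*i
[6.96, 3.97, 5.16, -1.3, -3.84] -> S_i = Random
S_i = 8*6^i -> [8, 48, 288, 1728, 10368]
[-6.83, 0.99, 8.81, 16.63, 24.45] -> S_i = -6.83 + 7.82*i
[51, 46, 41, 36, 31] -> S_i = 51 + -5*i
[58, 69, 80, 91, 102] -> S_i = 58 + 11*i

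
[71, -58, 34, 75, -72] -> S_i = Random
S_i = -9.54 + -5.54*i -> [-9.54, -15.08, -20.62, -26.16, -31.7]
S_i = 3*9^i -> [3, 27, 243, 2187, 19683]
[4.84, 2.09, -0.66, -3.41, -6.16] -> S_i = 4.84 + -2.75*i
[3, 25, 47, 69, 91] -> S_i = 3 + 22*i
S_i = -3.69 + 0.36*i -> [-3.69, -3.33, -2.97, -2.61, -2.25]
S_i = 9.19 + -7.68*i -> [9.19, 1.51, -6.17, -13.85, -21.53]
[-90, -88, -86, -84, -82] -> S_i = -90 + 2*i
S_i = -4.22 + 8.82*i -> [-4.22, 4.6, 13.42, 22.24, 31.06]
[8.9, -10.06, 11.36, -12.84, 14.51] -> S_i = 8.90*(-1.13)^i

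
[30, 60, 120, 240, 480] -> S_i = 30*2^i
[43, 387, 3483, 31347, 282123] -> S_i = 43*9^i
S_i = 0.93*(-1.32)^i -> [0.93, -1.23, 1.62, -2.14, 2.82]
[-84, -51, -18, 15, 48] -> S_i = -84 + 33*i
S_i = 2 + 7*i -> [2, 9, 16, 23, 30]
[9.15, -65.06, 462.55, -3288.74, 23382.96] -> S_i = 9.15*(-7.11)^i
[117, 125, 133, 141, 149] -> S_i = 117 + 8*i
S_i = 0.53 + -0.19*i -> [0.53, 0.34, 0.15, -0.04, -0.23]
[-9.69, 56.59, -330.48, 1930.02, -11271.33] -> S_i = -9.69*(-5.84)^i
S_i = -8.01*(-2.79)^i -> [-8.01, 22.35, -62.35, 173.96, -485.34]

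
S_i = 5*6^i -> [5, 30, 180, 1080, 6480]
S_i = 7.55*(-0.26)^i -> [7.55, -1.96, 0.51, -0.13, 0.03]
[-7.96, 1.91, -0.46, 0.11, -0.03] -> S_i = -7.96*(-0.24)^i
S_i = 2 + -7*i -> [2, -5, -12, -19, -26]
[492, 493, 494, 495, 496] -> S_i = 492 + 1*i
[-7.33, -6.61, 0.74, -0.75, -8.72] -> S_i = Random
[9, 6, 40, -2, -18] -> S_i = Random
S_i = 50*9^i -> [50, 450, 4050, 36450, 328050]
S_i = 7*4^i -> [7, 28, 112, 448, 1792]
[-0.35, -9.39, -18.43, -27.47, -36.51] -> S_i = -0.35 + -9.04*i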